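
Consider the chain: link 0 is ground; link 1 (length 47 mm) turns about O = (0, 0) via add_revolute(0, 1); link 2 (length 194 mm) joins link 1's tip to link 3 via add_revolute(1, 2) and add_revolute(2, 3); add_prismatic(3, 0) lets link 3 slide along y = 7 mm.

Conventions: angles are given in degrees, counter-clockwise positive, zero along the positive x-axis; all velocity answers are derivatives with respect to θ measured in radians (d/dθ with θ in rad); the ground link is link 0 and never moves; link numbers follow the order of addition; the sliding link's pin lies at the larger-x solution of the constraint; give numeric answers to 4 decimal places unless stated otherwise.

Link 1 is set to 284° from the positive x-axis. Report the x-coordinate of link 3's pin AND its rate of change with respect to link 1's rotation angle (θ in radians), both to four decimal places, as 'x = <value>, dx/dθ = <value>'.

geometry: r = 47 mm, L = 194 mm, e = 7 mm
crank pin P = (r cos θ, r sin θ) = (11.370329, -45.603899)
h = r sin θ − e = -45.603899 − 7 = -52.603899
x = r cos θ + √(L² − h²) = 11.370329 + 186.731973 = 198.102302
dx/dθ = −r sin θ − h·r cos θ/√(L² − h²) (θ in radians; h = -52.603899) = 48.807012

x = 198.1023, dx/dθ = 48.8070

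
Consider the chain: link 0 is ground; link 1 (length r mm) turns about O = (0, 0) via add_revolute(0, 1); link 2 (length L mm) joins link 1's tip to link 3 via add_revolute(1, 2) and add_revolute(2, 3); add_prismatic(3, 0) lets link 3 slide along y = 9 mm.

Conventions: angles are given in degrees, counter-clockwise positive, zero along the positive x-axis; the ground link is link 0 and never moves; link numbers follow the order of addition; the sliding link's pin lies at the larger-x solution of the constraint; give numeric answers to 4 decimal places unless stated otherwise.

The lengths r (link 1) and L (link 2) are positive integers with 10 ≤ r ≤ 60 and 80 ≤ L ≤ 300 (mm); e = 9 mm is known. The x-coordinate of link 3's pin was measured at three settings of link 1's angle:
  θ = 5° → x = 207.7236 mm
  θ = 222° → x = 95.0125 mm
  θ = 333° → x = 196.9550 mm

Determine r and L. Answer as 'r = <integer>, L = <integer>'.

constraint per measurement: (x − r cos θ)² + (r sin θ − e)² = L²
subtracting the θ₁ and θ₂ equations cancels the r² and L² terms:
r = (x₁² − x₂²) / (2[(x₁cos θ₁ + e sin θ₁) − (x₂cos θ₂ + e sin θ₂)]) = 60.0000 → r = 60
L² = (x₁ − r cos θ₁)² + (r sin θ₁ − e)² = 21903.9879 → L = 148.0000 → L = 148
check at θ₃=333°: x = 196.9550 (printed 196.9550) ✓

r = 60, L = 148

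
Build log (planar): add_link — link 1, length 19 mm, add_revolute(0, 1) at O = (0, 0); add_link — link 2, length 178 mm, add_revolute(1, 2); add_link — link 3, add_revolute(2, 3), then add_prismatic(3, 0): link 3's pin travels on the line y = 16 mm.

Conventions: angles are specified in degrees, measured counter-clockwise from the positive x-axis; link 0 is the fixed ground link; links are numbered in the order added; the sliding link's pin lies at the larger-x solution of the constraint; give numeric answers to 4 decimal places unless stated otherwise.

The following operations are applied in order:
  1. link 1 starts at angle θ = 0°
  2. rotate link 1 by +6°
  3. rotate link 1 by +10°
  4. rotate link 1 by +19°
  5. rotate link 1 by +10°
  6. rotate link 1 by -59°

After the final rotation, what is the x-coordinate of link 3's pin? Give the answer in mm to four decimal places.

geometry: r = 19 mm, L = 178 mm, e = 16 mm; θ starts at 0°
rotate link 1 by +6°: θ ← 0° +6° = 6°
rotate link 1 by +10°: θ ← 6° +10° = 16°
rotate link 1 by +19°: θ ← 16° +19° = 35°
rotate link 1 by +10°: θ ← 35° +10° = 45°
rotate link 1 by -59°: θ ← 45° -59° = -14°
crank pin P = (r cos θ, r sin θ) = (18.435619, -4.596516)
h = r sin θ − e = -4.596516 − 16 = -20.596516
x = r cos θ + √(L² − h²) = 18.435619 + 176.804365 = 195.239984

195.2400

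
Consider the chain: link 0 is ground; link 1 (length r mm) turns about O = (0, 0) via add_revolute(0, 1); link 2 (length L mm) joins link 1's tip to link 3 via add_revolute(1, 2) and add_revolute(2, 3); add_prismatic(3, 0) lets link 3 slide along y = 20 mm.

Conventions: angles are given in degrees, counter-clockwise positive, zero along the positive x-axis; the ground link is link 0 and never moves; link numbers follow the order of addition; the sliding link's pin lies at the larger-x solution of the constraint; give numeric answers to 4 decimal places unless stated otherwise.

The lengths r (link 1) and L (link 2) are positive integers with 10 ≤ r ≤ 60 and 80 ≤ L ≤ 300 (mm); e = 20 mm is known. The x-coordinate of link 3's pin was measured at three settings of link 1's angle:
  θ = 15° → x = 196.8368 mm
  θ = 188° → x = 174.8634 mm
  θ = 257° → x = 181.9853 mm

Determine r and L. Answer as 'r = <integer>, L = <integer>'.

constraint per measurement: (x − r cos θ)² + (r sin θ − e)² = L²
subtracting the θ₁ and θ₂ equations cancels the r² and L² terms:
r = (x₁² − x₂²) / (2[(x₁cos θ₁ + e sin θ₁) − (x₂cos θ₂ + e sin θ₂)]) = 11.0000 → r = 11
L² = (x₁ − r cos θ₁)² + (r sin θ₁ − e)² = 34968.9910 → L = 187.0000 → L = 187
check at θ₃=257°: x = 181.9853 (printed 181.9853) ✓

r = 11, L = 187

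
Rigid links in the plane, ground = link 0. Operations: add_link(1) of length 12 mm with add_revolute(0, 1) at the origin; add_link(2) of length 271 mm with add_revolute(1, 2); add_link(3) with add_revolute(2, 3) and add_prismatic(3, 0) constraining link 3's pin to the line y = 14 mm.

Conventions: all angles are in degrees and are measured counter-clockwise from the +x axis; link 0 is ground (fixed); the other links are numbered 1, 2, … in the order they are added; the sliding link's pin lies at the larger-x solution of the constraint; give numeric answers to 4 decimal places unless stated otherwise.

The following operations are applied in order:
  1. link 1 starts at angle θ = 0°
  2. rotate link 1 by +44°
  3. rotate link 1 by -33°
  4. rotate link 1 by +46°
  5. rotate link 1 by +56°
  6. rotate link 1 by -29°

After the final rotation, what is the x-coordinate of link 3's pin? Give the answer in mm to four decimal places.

geometry: r = 12 mm, L = 271 mm, e = 14 mm; θ starts at 0°
rotate link 1 by +44°: θ ← 0° +44° = 44°
rotate link 1 by -33°: θ ← 44° -33° = 11°
rotate link 1 by +46°: θ ← 11° +46° = 57°
rotate link 1 by +56°: θ ← 57° +56° = 113°
rotate link 1 by -29°: θ ← 113° -29° = 84°
crank pin P = (r cos θ, r sin θ) = (1.254342, 11.934263)
h = r sin θ − e = 11.934263 − 14 = -2.065737
x = r cos θ + √(L² − h²) = 1.254342 + 270.992127 = 272.246468

272.2465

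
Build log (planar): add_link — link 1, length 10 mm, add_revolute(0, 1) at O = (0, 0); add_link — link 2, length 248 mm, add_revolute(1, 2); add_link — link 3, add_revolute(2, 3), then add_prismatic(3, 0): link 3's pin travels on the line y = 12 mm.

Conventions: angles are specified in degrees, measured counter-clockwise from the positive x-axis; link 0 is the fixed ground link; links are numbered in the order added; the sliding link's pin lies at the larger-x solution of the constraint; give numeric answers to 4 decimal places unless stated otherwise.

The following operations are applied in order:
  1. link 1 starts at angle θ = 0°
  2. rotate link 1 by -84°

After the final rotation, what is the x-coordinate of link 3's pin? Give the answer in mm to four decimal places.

geometry: r = 10 mm, L = 248 mm, e = 12 mm; θ starts at 0°
rotate link 1 by -84°: θ ← 0° -84° = -84°
crank pin P = (r cos θ, r sin θ) = (1.045285, -9.945219)
h = r sin θ − e = -9.945219 − 12 = -21.945219
x = r cos θ + √(L² − h²) = 1.045285 + 247.027139 = 248.072424

248.0724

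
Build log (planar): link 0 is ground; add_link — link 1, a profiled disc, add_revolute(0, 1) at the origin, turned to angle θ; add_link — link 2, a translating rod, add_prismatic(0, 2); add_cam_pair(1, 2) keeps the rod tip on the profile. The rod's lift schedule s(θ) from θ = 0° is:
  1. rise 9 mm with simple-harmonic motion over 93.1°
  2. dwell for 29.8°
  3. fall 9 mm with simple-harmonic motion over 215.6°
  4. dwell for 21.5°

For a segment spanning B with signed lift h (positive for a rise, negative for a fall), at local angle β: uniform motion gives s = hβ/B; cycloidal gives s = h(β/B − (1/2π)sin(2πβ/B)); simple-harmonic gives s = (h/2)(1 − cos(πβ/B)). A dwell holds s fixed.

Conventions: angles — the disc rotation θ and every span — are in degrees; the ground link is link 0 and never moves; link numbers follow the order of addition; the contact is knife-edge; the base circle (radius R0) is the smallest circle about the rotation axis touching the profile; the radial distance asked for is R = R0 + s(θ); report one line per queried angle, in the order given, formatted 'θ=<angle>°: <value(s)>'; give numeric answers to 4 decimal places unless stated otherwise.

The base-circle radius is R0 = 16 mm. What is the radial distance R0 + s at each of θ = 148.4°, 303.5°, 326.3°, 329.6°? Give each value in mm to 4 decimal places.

seg 1 [0°–93.1°] simple-harmonic, h=9: full span → s += 9 → s = 9.0000
seg 2 [93.1°–122.9°] dwell: s stays 9.0000
seg 3 [122.9°–338.5°] simple-harmonic, h=-9: θ=148.4° here. β=25.5, B=215.6. -9/2·(1 − cos(π·0.1183)) = -0.3071 → s = 8.6929
seg 3 [122.9°–338.5°] simple-harmonic, h=-9: θ=303.5° here. β=180.6, B=215.6. -9/2·(1 − cos(π·0.8377)) = -8.4274 → s = 0.5726
seg 3 [122.9°–338.5°] simple-harmonic, h=-9: θ=326.3° here. β=203.4, B=215.6. -9/2·(1 − cos(π·0.9434)) = -8.9291 → s = 0.0709
seg 3 [122.9°–338.5°] simple-harmonic, h=-9: θ=329.6° here. β=206.7, B=215.6. -9/2·(1 − cos(π·0.9587)) = -8.9622 → s = 0.0378
θ=148.4°: R = R0 + s = 16 + 8.6929 = 24.6929
θ=303.5°: R = R0 + s = 16 + 0.5726 = 16.5726
θ=326.3°: R = R0 + s = 16 + 0.0709 = 16.0709
θ=329.6°: R = R0 + s = 16 + 0.0378 = 16.0378

θ=148.4°: 24.6929
θ=303.5°: 16.5726
θ=326.3°: 16.0709
θ=329.6°: 16.0378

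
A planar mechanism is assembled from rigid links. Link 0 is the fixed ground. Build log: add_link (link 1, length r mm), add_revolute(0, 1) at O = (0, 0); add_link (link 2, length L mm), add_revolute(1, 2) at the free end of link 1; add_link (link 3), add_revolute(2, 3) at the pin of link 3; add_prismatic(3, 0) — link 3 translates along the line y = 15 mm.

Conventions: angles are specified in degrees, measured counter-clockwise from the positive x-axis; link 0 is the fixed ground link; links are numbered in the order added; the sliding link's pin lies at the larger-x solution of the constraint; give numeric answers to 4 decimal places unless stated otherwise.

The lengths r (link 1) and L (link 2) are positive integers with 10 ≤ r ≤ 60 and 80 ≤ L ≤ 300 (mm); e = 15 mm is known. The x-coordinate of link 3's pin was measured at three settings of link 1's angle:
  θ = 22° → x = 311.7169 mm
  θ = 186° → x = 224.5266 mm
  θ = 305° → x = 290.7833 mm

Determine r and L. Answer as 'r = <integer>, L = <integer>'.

constraint per measurement: (x − r cos θ)² + (r sin θ − e)² = L²
subtracting the θ₁ and θ₂ equations cancels the r² and L² terms:
r = (x₁² − x₂²) / (2[(x₁cos θ₁ + e sin θ₁) − (x₂cos θ₂ + e sin θ₂)]) = 45.0000 → r = 45
L² = (x₁ − r cos θ₁)² + (r sin θ₁ − e)² = 72900.0079 → L = 270.0000 → L = 270
check at θ₃=305°: x = 290.7833 (printed 290.7833) ✓

r = 45, L = 270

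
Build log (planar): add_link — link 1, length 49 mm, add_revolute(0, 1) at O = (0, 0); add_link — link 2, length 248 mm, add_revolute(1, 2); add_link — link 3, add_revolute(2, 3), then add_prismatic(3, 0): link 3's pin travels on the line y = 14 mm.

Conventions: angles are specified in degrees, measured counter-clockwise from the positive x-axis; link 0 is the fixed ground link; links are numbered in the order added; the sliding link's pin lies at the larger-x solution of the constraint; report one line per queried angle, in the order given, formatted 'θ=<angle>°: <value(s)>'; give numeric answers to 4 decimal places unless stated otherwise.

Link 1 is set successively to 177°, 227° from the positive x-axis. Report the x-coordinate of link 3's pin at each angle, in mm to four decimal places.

geometry: r = 49 mm, L = 248 mm, e = 14 mm
θ=177°: crank pin P = (r cos θ, r sin θ) = (-48.932847, 2.564462)
θ=177°: h = r sin θ − e = 2.564462 − 14 = -11.435538
θ=177°: x = r cos θ + √(L² − h²) = -48.932847 + 247.736207 = 198.803360
θ=227°: crank pin P = (r cos θ, r sin θ) = (-33.417920, -35.836331)
θ=227°: h = r sin θ − e = -35.836331 − 14 = -49.836331
θ=227°: x = r cos θ + √(L² − h²) = -33.417920 + 242.941022 = 209.523102

θ=177°: 198.8034
θ=227°: 209.5231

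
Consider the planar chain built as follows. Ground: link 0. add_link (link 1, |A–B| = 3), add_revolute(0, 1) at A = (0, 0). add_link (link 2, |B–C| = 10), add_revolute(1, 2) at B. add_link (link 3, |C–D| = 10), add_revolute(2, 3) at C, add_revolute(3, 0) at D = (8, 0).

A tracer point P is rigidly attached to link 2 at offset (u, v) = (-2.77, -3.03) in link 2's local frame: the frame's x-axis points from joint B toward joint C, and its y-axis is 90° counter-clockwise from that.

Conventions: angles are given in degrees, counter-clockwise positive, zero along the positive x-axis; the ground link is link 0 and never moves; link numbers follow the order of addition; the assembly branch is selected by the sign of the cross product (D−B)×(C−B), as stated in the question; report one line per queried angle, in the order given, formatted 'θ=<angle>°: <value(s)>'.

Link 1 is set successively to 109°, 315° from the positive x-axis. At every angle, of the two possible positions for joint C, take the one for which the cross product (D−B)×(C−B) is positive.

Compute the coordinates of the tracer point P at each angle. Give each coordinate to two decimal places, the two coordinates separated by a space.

A=(0,0), D=(8.00,0)
θ=109°: B = A + 3.00·(cos109°, sin109°) = (-0.9767, 2.8366)
θ=109°: |BD| = 9.4142
θ=109°: circle(B,10.00) ∩ circle(D,10.00): a=4.7071, h=8.8229
θ=109°:   candidates: C₊=(6.1700,9.8311) cross=83.060; C₋=(0.8533,-6.9946) cross=-83.060
θ=109°:   branch + wants cross > 0 → take C=(6.1700,9.8311) (cross=83.060)
θ=109°: ex = (C−B)/|BC| = (0.7147,0.6995); ey = (-0.6995,0.7147)
θ=109°: P = B + -2.77·ex + -3.03·ey = (-0.8370,-1.2664)
θ=315°: B = A + 3.00·(cos315°, sin315°) = (2.1213, -2.1213)
θ=315°: |BD| = 6.2497
θ=315°: circle(B,10.00) ∩ circle(D,10.00): a=3.1249, h=9.4992
θ=315°:   candidates: C₊=(1.8364,7.8746) cross=59.367; C₋=(8.2850,-9.9959) cross=-59.367
θ=315°:   branch + wants cross > 0 → take C=(1.8364,7.8746) (cross=59.367)
θ=315°: ex = (C−B)/|BC| = (-0.0285,0.9996); ey = (-0.9996,-0.0285)
θ=315°: P = B + -2.77·ex + -3.03·ey = (5.2290,-4.8039)

θ=109°: -0.84 -1.27
θ=315°: 5.23 -4.80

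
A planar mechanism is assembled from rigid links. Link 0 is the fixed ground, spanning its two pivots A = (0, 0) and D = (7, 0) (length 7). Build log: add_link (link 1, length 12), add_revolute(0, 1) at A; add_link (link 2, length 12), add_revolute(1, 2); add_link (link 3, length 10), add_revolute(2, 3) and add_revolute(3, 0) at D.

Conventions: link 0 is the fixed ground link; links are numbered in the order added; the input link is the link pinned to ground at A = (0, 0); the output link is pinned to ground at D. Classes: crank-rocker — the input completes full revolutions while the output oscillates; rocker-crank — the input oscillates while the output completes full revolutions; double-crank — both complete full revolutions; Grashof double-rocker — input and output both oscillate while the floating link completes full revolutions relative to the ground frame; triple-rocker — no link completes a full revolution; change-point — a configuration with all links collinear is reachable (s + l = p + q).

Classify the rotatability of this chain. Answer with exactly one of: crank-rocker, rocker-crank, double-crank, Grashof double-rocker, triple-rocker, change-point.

lengths: ground=7, input=12, coupler=12, output=10
sorted: s=7 (shortest), l=12 (longest), p+q=22
s + l = 19 vs p + q = 22
s + l < p + q (Grashof) with shortest = ground link → double-crank

double-crank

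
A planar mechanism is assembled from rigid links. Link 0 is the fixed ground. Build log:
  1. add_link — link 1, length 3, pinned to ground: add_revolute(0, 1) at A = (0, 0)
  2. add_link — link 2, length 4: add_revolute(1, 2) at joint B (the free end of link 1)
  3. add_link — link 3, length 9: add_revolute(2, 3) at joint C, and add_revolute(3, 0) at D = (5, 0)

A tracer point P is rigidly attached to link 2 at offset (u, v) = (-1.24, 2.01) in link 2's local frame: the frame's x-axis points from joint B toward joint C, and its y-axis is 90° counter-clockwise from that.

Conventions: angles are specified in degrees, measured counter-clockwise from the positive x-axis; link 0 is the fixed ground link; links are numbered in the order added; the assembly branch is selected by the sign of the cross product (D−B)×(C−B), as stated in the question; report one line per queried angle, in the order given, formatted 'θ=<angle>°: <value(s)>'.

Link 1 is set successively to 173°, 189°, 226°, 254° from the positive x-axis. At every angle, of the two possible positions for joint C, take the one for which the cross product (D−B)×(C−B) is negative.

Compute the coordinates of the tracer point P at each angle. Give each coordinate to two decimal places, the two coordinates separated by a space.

A=(0,0), D=(5.00,0)
θ=173°: B = A + 3.00·(cos173°, sin173°) = (-2.9776, 0.3656)
θ=173°: |BD| = 7.9860
θ=173°: circle(B,4.00) ∩ circle(D,9.00): a=-0.0766, h=3.9993
θ=173°:   candidates: C₊=(-2.8711,4.3642) cross=31.938; C₋=(-3.2373,-3.6260) cross=-31.938
θ=173°:   branch - wants cross < 0 → take C=(-3.2373,-3.6260) (cross=-31.938)
θ=173°: ex = (C−B)/|BC| = (-0.0649,-0.9979); ey = (0.9979,-0.0649)
θ=173°: P = B + -1.24·ex + 2.01·ey = (-0.8914,1.4725)
θ=189°: B = A + 3.00·(cos189°, sin189°) = (-2.9631, -0.4693)
θ=189°: |BD| = 7.9769
θ=189°: circle(B,4.00) ∩ circle(D,9.00): a=-0.0858, h=3.9991
θ=189°:   candidates: C₊=(-3.2840,3.5178) cross=31.900; C₋=(-2.8135,-4.4665) cross=-31.900
θ=189°:   branch - wants cross < 0 → take C=(-2.8135,-4.4665) (cross=-31.900)
θ=189°: ex = (C−B)/|BC| = (0.0374,-0.9993); ey = (0.9993,0.0374)
θ=189°: P = B + -1.24·ex + 2.01·ey = (-1.0008,0.8450)
θ=226°: B = A + 3.00·(cos226°, sin226°) = (-2.0840, -2.1580)
θ=226°: |BD| = 7.4054
θ=226°: circle(B,4.00) ∩ circle(D,9.00): a=-0.6860, h=3.9407
θ=226°:   candidates: C₊=(-3.8886,1.4118) cross=29.183; C₋=(-1.5918,-6.1276) cross=-29.183
θ=226°:   branch - wants cross < 0 → take C=(-1.5918,-6.1276) (cross=-29.183)
θ=226°: ex = (C−B)/|BC| = (0.1230,-0.9924); ey = (0.9924,0.1230)
θ=226°: P = B + -1.24·ex + 2.01·ey = (-0.2418,-0.6801)
θ=254°: B = A + 3.00·(cos254°, sin254°) = (-0.8269, -2.8838)
θ=254°: |BD| = 6.5015
θ=254°: circle(B,4.00) ∩ circle(D,9.00): a=-1.7481, h=3.5978
θ=254°:   candidates: C₊=(-3.9895,-0.4347) cross=23.391; C₋=(-0.7978,-6.8837) cross=-23.391
θ=254°:   branch - wants cross < 0 → take C=(-0.7978,-6.8837) (cross=-23.391)
θ=254°: ex = (C−B)/|BC| = (0.0073,-1.0000); ey = (1.0000,0.0073)
θ=254°: P = B + -1.24·ex + 2.01·ey = (1.1740,-1.6292)

θ=173°: -0.89 1.47
θ=189°: -1.00 0.85
θ=226°: -0.24 -0.68
θ=254°: 1.17 -1.63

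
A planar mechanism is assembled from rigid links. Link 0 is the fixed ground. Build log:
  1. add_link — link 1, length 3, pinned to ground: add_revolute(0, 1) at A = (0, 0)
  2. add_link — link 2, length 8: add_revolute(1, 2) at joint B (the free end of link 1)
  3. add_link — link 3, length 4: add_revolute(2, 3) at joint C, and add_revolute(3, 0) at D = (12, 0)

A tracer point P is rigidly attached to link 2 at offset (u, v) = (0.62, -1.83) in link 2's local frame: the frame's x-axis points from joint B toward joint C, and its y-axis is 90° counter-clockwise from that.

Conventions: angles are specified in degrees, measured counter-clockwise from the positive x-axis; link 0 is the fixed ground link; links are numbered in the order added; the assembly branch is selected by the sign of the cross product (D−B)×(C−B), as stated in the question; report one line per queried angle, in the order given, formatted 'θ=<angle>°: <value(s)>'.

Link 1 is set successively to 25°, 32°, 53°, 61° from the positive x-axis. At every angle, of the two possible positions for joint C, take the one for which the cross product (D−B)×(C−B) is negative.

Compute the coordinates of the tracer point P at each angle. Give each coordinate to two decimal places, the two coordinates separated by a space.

A=(0,0), D=(12.00,0)
θ=25°: B = A + 3.00·(cos25°, sin25°) = (2.7189, 1.2679)
θ=25°: |BD| = 9.3673
θ=25°: circle(B,8.00) ∩ circle(D,4.00): a=7.2457, h=3.3910
θ=25°:   candidates: C₊=(10.3570,3.6470) cross=31.765; C₋=(9.4390,-3.0727) cross=-31.765
θ=25°:   branch - wants cross < 0 → take C=(9.4390,-3.0727) (cross=-31.765)
θ=25°: ex = (C−B)/|BC| = (0.8400,-0.5426); ey = (0.5426,0.8400)
θ=25°: P = B + 0.62·ex + -1.83·ey = (2.2468,-0.6058)
θ=32°: B = A + 3.00·(cos32°, sin32°) = (2.5441, 1.5898)
θ=32°: |BD| = 9.5886
θ=32°: circle(B,8.00) ∩ circle(D,4.00): a=7.2973, h=3.2787
θ=32°:   candidates: C₊=(10.2840,3.6132) cross=31.438; C₋=(9.1968,-2.8534) cross=-31.438
θ=32°:   branch - wants cross < 0 → take C=(9.1968,-2.8534) (cross=-31.438)
θ=32°: ex = (C−B)/|BC| = (0.8316,-0.5554); ey = (0.5554,0.8316)
θ=32°: P = B + 0.62·ex + -1.83·ey = (2.0433,-0.2764)
θ=53°: B = A + 3.00·(cos53°, sin53°) = (1.8054, 2.3959)
θ=53°: |BD| = 10.4723
θ=53°: circle(B,8.00) ∩ circle(D,4.00): a=7.5279, h=2.7075
θ=53°:   candidates: C₊=(9.7531,3.3093) cross=28.354; C₋=(8.5143,-1.9620) cross=-28.354
θ=53°:   branch - wants cross < 0 → take C=(8.5143,-1.9620) (cross=-28.354)
θ=53°: ex = (C−B)/|BC| = (0.8386,-0.5447); ey = (0.5447,0.8386)
θ=53°: P = B + 0.62·ex + -1.83·ey = (1.3285,0.5235)
θ=61°: B = A + 3.00·(cos61°, sin61°) = (1.4544, 2.6239)
θ=61°: |BD| = 10.8671
θ=61°: circle(B,8.00) ∩ circle(D,4.00): a=7.6420, h=2.3662
θ=61°:   candidates: C₊=(9.4417,3.0749) cross=25.714; C₋=(8.2990,-1.5175) cross=-25.714
θ=61°:   branch - wants cross < 0 → take C=(8.2990,-1.5175) (cross=-25.714)
θ=61°: ex = (C−B)/|BC| = (0.8556,-0.5177); ey = (0.5177,0.8556)
θ=61°: P = B + 0.62·ex + -1.83·ey = (1.0375,0.7372)

θ=25°: 2.25 -0.61
θ=32°: 2.04 -0.28
θ=53°: 1.33 0.52
θ=61°: 1.04 0.74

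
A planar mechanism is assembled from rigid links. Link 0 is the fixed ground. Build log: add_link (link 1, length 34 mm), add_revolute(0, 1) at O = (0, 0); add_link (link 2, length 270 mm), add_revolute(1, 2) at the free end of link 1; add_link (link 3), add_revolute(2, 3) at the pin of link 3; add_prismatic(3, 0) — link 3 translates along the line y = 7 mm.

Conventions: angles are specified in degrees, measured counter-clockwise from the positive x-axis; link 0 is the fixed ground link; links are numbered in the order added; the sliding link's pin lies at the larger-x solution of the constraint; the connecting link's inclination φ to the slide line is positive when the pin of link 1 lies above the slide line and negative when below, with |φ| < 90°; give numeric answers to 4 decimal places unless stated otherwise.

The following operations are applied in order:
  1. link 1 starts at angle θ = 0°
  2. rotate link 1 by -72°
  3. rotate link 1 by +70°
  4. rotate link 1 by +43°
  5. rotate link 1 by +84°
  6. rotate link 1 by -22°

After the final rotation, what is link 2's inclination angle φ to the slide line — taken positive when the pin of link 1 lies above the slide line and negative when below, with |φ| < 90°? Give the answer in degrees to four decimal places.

geometry: r = 34 mm, L = 270 mm, e = 7 mm; θ starts at 0°
rotate link 1 by -72°: θ ← 0° -72° = -72°
rotate link 1 by +70°: θ ← -72° +70° = -2°
rotate link 1 by +43°: θ ← -2° +43° = 41°
rotate link 1 by +84°: θ ← 41° +84° = 125°
rotate link 1 by -22°: θ ← 125° -22° = 103°
h = r sin θ − e = 33.128582 − 7 = 26.128582
sin φ = h / L = 26.128582 / 270 = 0.09677253
φ = arcsin(0.09677253) = 5.553348°

5.5533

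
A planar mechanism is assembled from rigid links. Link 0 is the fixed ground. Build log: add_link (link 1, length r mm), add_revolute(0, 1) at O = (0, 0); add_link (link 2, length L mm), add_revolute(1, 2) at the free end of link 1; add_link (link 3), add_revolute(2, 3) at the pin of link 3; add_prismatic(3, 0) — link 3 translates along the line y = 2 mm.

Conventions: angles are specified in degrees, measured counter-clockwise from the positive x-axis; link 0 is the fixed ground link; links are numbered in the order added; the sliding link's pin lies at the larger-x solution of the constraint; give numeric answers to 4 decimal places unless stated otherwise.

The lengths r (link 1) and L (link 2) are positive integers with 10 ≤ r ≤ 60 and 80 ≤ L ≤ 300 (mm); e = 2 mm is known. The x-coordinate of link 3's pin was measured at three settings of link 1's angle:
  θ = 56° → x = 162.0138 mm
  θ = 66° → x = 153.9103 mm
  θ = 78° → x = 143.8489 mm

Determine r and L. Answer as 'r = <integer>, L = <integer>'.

constraint per measurement: (x − r cos θ)² + (r sin θ − e)² = L²
subtracting the θ₁ and θ₂ equations cancels the r² and L² terms:
r = (x₁² − x₂²) / (2[(x₁cos θ₁ + e sin θ₁) − (x₂cos θ₂ + e sin θ₂)]) = 46.0001 → r = 46
L² = (x₁ − r cos θ₁)² + (r sin θ₁ − e)² = 19881.0075 → L = 141.0000 → L = 141
check at θ₃=78°: x = 143.8489 (printed 143.8489) ✓

r = 46, L = 141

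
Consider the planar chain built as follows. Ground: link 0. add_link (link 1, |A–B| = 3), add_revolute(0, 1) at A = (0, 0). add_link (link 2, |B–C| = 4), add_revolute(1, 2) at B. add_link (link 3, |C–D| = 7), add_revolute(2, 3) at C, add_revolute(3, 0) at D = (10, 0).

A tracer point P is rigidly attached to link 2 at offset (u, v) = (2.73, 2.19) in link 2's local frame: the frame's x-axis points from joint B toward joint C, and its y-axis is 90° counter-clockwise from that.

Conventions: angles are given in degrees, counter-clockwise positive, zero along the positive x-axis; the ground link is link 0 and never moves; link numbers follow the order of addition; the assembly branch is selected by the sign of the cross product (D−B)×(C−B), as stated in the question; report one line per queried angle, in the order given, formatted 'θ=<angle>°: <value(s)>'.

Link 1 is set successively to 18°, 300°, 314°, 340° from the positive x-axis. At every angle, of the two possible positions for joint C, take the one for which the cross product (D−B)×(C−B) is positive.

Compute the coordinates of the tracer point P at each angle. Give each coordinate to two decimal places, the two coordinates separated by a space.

A=(0,0), D=(10.00,0)
θ=18°: B = A + 3.00·(cos18°, sin18°) = (2.8532, 0.9271)
θ=18°: |BD| = 7.2067
θ=18°: circle(B,4.00) ∩ circle(D,7.00): a=1.3138, h=3.7781
θ=18°:   candidates: C₊=(4.6421,4.5047) cross=27.228; C₋=(3.6701,-2.9886) cross=-27.228
θ=18°:   branch + wants cross > 0 → take C=(4.6421,4.5047) (cross=27.228)
θ=18°: ex = (C−B)/|BC| = (0.4472,0.8944); ey = (-0.8944,0.4472)
θ=18°: P = B + 2.73·ex + 2.19·ey = (2.1153,4.3482)
θ=300°: B = A + 3.00·(cos300°, sin300°) = (1.5000, -2.5981)
θ=300°: |BD| = 8.8882
θ=300°: circle(B,4.00) ∩ circle(D,7.00): a=2.5877, h=3.0502
θ=300°:   candidates: C₊=(3.0831,1.0753) cross=27.111; C₋=(4.8663,-4.7587) cross=-27.111
θ=300°:   branch + wants cross > 0 → take C=(3.0831,1.0753) (cross=27.111)
θ=300°: ex = (C−B)/|BC| = (0.3958,0.9183); ey = (-0.9183,0.3958)
θ=300°: P = B + 2.73·ex + 2.19·ey = (0.5693,0.7758)
θ=314°: B = A + 3.00·(cos314°, sin314°) = (2.0840, -2.1580)
θ=314°: |BD| = 8.2049
θ=314°: circle(B,4.00) ∩ circle(D,7.00): a=2.0915, h=3.4097
θ=314°:   candidates: C₊=(3.2050,1.6817) cross=27.976; C₋=(4.9986,-4.8975) cross=-27.976
θ=314°:   branch + wants cross > 0 → take C=(3.2050,1.6817) (cross=27.976)
θ=314°: ex = (C−B)/|BC| = (0.2803,0.9599); ey = (-0.9599,0.2803)
θ=314°: P = B + 2.73·ex + 2.19·ey = (0.7468,1.0763)
θ=340°: B = A + 3.00·(cos340°, sin340°) = (2.8191, -1.0261)
θ=340°: |BD| = 7.2539
θ=340°: circle(B,4.00) ∩ circle(D,7.00): a=1.3523, h=3.7645
θ=340°:   candidates: C₊=(3.6253,2.8919) cross=27.307; C₋=(4.6902,-4.5614) cross=-27.307
θ=340°:   branch + wants cross > 0 → take C=(3.6253,2.8919) (cross=27.307)
θ=340°: ex = (C−B)/|BC| = (0.2015,0.9795); ey = (-0.9795,0.2015)
θ=340°: P = B + 2.73·ex + 2.19·ey = (1.2242,2.0893)

θ=18°: 2.12 4.35
θ=300°: 0.57 0.78
θ=314°: 0.75 1.08
θ=340°: 1.22 2.09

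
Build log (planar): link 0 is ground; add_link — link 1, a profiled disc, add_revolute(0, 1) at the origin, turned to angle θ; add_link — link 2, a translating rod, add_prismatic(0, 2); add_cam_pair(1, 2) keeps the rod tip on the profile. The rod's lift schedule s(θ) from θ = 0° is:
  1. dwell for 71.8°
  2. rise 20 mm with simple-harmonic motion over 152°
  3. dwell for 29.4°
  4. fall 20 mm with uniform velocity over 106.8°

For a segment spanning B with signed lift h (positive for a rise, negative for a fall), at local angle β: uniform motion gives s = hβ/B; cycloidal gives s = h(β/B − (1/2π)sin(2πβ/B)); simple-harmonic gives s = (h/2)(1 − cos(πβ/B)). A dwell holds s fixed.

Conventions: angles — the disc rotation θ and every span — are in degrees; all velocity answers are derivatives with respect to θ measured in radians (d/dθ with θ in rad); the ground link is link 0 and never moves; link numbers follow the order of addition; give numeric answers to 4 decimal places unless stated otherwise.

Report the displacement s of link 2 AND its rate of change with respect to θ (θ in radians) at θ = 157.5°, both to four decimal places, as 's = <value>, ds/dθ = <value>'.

seg 1 [0°–71.8°] dwell: s stays 0.0000
seg 2 [71.8°–223.8°] simple-harmonic, h=20: θ=157.5° here. β=85.7, B=152. 20/2·(1 − cos(π·0.5638)) = 11.9914 → s = 11.9914
velocity in seg [71.8°–223.8°] (simple-harmonic), θ in radians: β = 85.7° = 1.4957 rad, B = 152° = 2.6529 rad; ds/dθ = (πh/(2B)) sin(πβ/B) = (π·20/(2·2.6529)) sin(π·0.5638) = 11.604913 mm/rad

s = 11.9914, ds/dθ = 11.6049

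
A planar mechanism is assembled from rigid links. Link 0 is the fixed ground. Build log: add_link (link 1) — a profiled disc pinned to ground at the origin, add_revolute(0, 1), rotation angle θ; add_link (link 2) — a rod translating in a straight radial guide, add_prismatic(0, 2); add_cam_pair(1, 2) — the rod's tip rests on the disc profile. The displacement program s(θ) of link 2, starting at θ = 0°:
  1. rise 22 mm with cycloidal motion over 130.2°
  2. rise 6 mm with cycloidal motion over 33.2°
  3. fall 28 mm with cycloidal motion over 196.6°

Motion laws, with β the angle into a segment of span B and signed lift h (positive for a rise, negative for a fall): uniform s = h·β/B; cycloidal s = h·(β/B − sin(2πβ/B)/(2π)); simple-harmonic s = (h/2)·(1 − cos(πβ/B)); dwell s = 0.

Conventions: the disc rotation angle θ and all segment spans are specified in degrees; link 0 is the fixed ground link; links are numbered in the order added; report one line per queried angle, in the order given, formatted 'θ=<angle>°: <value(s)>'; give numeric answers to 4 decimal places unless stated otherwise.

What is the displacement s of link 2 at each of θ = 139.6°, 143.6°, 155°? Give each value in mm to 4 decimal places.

seg 1 [0°–130.2°] cycloidal, h=22: full span → s += 22 → s = 22.0000
seg 2 [130.2°–163.4°] cycloidal, h=6: θ=139.6° here. β=9.4, B=33.2. 6·(0.2831 − sin(2π·0.2831)/(2π)) = 0.7645 → s = 22.7645
seg 2 [130.2°–163.4°] cycloidal, h=6: θ=143.6° here. β=13.4, B=33.2. 6·(0.4036 − sin(2π·0.4036)/(2π)) = 1.8781 → s = 23.8781
seg 2 [130.2°–163.4°] cycloidal, h=6: θ=155° here. β=24.8, B=33.2. 6·(0.7470 − sin(2π·0.7470)/(2π)) = 5.4367 → s = 27.4367

θ=139.6°: 22.7645
θ=143.6°: 23.8781
θ=155°: 27.4367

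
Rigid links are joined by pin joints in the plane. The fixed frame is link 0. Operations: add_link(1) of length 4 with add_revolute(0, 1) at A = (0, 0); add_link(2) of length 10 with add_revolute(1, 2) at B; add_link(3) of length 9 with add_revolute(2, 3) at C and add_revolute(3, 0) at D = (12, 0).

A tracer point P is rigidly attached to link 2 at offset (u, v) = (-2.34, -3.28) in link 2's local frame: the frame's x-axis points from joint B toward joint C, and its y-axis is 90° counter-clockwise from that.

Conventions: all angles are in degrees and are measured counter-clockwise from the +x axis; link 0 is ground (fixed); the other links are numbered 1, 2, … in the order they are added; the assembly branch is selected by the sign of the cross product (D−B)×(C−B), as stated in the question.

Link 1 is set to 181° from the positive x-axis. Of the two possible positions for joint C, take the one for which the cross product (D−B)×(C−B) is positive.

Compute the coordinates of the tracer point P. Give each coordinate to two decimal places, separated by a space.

A=(0,0), D=(12.00,0)
B = A + 4.00·(cos181°, sin181°) = (-3.9994, -0.0698)
|BD| = 15.9995
circle(B,10.00) ∩ circle(D,9.00): a=8.5935, h=5.1138
  candidates: C₊=(4.5718,5.0815) cross=81.819; C₋=(4.6164,-5.1461) cross=-81.819
  branch + wants cross > 0 → take C=(4.5718,5.0815) (cross=81.819)
ex = (C−B)/|BC| = (0.8571,0.5151); ey = (-0.5151,0.8571)
P = B + -2.34·ex + -3.28·ey = (-4.3154,-4.0865)

-4.32 -4.09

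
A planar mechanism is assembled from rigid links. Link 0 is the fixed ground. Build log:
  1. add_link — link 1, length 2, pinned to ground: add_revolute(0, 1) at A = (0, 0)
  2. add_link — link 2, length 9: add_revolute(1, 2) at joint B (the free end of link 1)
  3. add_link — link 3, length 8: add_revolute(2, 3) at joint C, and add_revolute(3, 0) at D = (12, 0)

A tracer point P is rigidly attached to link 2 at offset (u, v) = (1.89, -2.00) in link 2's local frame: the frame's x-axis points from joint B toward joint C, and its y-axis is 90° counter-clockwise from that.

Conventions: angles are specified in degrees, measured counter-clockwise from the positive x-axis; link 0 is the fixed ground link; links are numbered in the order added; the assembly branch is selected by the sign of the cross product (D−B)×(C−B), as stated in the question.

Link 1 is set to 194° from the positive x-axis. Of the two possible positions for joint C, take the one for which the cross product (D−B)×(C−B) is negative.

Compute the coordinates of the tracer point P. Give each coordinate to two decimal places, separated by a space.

A=(0,0), D=(12.00,0)
B = A + 2.00·(cos194°, sin194°) = (-1.9406, -0.4838)
|BD| = 13.9490
circle(B,9.00) ∩ circle(D,8.00): a=7.5839, h=4.8461
  candidates: C₊=(5.4706,4.6224) cross=67.599; C₋=(5.8068,-5.0640) cross=-67.599
  branch - wants cross < 0 → take C=(5.8068,-5.0640) (cross=-67.599)
ex = (C−B)/|BC| = (0.8608,-0.5089); ey = (0.5089,0.8608)
P = B + 1.89·ex + -2.00·ey = (-1.3315,-3.1673)

-1.33 -3.17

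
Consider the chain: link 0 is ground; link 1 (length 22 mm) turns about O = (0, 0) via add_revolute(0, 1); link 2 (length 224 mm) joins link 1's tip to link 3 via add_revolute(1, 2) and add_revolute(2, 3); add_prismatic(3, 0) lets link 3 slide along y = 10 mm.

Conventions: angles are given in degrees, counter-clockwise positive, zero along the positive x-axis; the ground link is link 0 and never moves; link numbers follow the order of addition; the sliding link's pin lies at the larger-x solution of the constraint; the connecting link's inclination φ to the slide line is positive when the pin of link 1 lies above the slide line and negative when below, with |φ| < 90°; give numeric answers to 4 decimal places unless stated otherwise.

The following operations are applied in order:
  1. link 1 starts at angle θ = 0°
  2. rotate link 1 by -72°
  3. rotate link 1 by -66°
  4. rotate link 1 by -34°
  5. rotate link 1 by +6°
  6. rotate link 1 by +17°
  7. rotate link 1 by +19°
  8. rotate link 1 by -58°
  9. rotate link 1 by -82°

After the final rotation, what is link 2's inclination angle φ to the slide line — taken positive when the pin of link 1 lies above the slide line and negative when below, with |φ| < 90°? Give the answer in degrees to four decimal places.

geometry: r = 22 mm, L = 224 mm, e = 10 mm; θ starts at 0°
rotate link 1 by -72°: θ ← 0° -72° = -72°
rotate link 1 by -66°: θ ← -72° -66° = -138°
rotate link 1 by -34°: θ ← -138° -34° = -172°
rotate link 1 by +6°: θ ← -172° +6° = -166°
rotate link 1 by +17°: θ ← -166° +17° = -149°
rotate link 1 by +19°: θ ← -149° +19° = -130°
rotate link 1 by -58°: θ ← -130° -58° = -188°
rotate link 1 by -82°: θ ← -188° -82° = -270°
h = r sin θ − e = 22.000000 − 10 = 12.000000
sin φ = h / L = 12.000000 / 224 = 0.05357143
φ = arcsin(0.05357143) = 3.070887°

3.0709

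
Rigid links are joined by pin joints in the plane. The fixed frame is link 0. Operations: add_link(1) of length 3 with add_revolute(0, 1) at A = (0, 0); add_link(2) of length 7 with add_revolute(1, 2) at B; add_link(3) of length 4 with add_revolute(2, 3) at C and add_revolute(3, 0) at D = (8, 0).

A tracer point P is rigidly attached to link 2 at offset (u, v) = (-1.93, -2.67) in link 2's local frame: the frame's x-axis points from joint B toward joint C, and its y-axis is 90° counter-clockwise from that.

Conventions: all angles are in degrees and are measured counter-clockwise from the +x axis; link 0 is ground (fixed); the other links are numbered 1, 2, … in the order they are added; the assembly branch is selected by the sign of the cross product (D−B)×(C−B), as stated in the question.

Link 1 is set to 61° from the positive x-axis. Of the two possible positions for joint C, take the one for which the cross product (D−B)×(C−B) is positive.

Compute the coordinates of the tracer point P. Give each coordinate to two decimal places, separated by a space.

A=(0,0), D=(8.00,0)
B = A + 3.00·(cos61°, sin61°) = (1.4544, 2.6239)
|BD| = 7.0519
circle(B,7.00) ∩ circle(D,4.00): a=5.8657, h=3.8201
  candidates: C₊=(8.3204,3.9871) cross=26.939; C₋=(5.4776,-3.1045) cross=-26.939
  branch + wants cross > 0 → take C=(8.3204,3.9871) (cross=26.939)
ex = (C−B)/|BC| = (0.9809,0.1948); ey = (-0.1948,0.9809)
P = B + -1.93·ex + -2.67·ey = (0.0814,-0.3709)

0.08 -0.37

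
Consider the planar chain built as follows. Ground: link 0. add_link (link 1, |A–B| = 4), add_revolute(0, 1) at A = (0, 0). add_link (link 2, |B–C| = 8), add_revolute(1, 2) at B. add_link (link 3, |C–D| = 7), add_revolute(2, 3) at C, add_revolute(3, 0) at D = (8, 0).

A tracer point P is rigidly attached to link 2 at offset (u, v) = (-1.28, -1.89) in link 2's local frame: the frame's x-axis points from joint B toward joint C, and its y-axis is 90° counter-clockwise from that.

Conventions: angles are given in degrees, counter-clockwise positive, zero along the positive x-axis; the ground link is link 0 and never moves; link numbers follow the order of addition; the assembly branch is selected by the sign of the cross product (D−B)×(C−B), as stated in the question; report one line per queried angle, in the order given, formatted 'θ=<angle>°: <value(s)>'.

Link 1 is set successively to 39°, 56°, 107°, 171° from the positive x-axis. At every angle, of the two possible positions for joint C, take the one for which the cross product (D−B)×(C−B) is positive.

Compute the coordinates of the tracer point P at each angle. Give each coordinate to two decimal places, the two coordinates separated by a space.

A=(0,0), D=(8.00,0)
θ=39°: B = A + 4.00·(cos39°, sin39°) = (3.1086, 2.5173)
θ=39°: |BD| = 5.5012
θ=39°: circle(B,8.00) ∩ circle(D,7.00): a=4.1139, h=6.8612
θ=39°:   candidates: C₊=(9.9061,6.7355) cross=37.744; C₋=(3.6269,-5.4659) cross=-37.744
θ=39°:   branch + wants cross > 0 → take C=(9.9061,6.7355) (cross=37.744)
θ=39°: ex = (C−B)/|BC| = (0.8497,0.5273); ey = (-0.5273,0.8497)
θ=39°: P = B + -1.28·ex + -1.89·ey = (3.0175,0.2364)
θ=56°: B = A + 4.00·(cos56°, sin56°) = (2.2368, 3.3162)
θ=56°: |BD| = 6.6492
θ=56°: circle(B,8.00) ∩ circle(D,7.00): a=4.4526, h=6.6464
θ=56°:   candidates: C₊=(9.4108,6.8564) cross=44.193; C₋=(2.7813,-4.6653) cross=-44.193
θ=56°:   branch + wants cross > 0 → take C=(9.4108,6.8564) (cross=44.193)
θ=56°: ex = (C−B)/|BC| = (0.8968,0.4425); ey = (-0.4425,0.8968)
θ=56°: P = B + -1.28·ex + -1.89·ey = (1.9253,1.0548)
θ=107°: B = A + 4.00·(cos107°, sin107°) = (-1.1695, 3.8252)
θ=107°: |BD| = 9.9354
θ=107°: circle(B,8.00) ∩ circle(D,7.00): a=5.7226, h=5.5904
θ=107°:   candidates: C₊=(6.2643,6.7814) cross=55.542; C₋=(1.9596,-3.5374) cross=-55.542
θ=107°:   branch + wants cross > 0 → take C=(6.2643,6.7814) (cross=55.542)
θ=107°: ex = (C−B)/|BC| = (0.9292,0.3695); ey = (-0.3695,0.9292)
θ=107°: P = B + -1.28·ex + -1.89·ey = (-1.6605,1.5960)
θ=171°: B = A + 4.00·(cos171°, sin171°) = (-3.9508, 0.6257)
θ=171°: |BD| = 11.9671
θ=171°: circle(B,8.00) ∩ circle(D,7.00): a=6.6103, h=4.5060
θ=171°:   candidates: C₊=(2.8861,4.7800) cross=53.924; C₋=(2.4149,-4.2198) cross=-53.924
θ=171°:   branch + wants cross > 0 → take C=(2.8861,4.7800) (cross=53.924)
θ=171°: ex = (C−B)/|BC| = (0.8546,0.5193); ey = (-0.5193,0.8546)
θ=171°: P = B + -1.28·ex + -1.89·ey = (-4.0632,-1.6541)

θ=39°: 3.02 0.24
θ=56°: 1.93 1.05
θ=107°: -1.66 1.60
θ=171°: -4.06 -1.65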